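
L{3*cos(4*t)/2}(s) 3*s/(2*(s^2 + 16))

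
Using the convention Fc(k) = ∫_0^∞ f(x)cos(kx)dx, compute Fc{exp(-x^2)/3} sqrt(pi)*exp(-k^2/4)/6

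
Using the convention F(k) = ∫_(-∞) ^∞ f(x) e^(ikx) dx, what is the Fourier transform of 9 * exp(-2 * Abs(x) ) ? 36/(k^2 + 4) 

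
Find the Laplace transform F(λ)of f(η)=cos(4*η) λ/(λ^2 + 16)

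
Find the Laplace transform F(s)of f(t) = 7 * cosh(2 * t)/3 7 * s/(3 * (s^2 - 4))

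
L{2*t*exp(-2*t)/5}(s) 2/(5*(s+2)^2)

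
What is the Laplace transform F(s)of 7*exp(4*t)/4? 7/(4*(s - 4))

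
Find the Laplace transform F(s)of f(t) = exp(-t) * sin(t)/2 1/(2 * ((s + 1)^2 + 1))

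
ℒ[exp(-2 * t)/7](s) 1/(7 * (s + 2))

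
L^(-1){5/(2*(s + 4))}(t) 5*exp(-4*t)/2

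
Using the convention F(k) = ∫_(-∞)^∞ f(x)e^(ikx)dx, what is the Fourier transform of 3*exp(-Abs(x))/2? 3/(k^2 + 1)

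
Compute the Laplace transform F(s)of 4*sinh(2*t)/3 8/(3*(s^2 - 4))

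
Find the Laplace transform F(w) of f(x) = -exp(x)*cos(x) (1 - w) /((w - 1) ^2 + 1) 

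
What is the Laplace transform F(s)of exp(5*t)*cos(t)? (s - 5)/((s - 5)^2 + 1)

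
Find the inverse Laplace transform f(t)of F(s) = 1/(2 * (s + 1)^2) t * exp(-t)/2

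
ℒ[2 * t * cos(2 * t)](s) 2 * (s^2 - 4) /(s^2 + 4) ^2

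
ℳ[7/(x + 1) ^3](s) 7*pi*(s - 2)*(s - 1) /(2*sin(pi*s) ) 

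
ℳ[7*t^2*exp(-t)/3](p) 7*gamma(p + 2)/3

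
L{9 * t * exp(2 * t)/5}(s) 9/(5 * (s - 2)^2)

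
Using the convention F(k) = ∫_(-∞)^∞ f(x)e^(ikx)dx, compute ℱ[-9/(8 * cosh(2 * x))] -9 * pi/(16 * cosh(pi * k/4))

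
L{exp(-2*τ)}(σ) 1/(σ + 2)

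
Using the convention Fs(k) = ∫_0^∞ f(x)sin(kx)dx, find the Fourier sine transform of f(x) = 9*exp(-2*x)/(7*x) 9*atan(k/2)/7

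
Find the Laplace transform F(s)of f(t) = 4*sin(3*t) 12/(s^2 + 9)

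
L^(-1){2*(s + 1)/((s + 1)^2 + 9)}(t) 2*exp(-t)*cos(3*t)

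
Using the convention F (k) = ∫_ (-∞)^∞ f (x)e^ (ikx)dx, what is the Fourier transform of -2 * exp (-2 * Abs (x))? -8/ (k^2+4)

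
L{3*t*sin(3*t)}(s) 18*s/(s^2+9)^2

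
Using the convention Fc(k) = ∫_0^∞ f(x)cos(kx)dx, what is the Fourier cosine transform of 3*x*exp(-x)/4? 3*(1 - k^2)/(4*(k^2 + 1)^2)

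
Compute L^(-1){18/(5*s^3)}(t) 9*t^2/5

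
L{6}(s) 6/s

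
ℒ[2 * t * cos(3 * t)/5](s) 2 * (s^2 - 9)/(5 * (s^2 + 9)^2)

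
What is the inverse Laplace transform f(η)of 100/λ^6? 5*η^5/6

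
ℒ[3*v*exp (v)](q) 3/ (q - 1)^2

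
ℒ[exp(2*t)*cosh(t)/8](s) (s - 2)/(8*((s - 2)^2 - 1))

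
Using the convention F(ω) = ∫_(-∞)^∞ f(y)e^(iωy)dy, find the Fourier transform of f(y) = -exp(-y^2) -sqrt(pi) * exp(-ω^2/4)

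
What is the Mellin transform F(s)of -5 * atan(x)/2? 5 * pi * sec(pi * s/2)/(4 * s)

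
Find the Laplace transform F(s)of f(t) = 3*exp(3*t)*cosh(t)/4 3*(s - 3)/(4*((s - 3)^2 - 1))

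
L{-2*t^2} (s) -4/s^3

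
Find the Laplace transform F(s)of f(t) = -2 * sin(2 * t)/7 -4/(7 * s^2 + 28)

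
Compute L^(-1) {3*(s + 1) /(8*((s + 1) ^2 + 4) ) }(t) 3*exp(-t)*cos(2*t) /8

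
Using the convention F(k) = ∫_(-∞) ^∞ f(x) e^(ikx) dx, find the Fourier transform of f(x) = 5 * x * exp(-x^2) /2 5 * I * sqrt(pi) * k * exp(-k^2/4) /4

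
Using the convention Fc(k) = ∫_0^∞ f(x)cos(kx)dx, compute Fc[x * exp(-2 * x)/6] (4 - k^2)/(6 * (k^2 + 4)^2)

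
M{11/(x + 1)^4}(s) 11 * gamma(s) * gamma(4 - s)/6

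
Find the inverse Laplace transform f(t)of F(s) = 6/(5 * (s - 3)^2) 6 * t * exp(3 * t)/5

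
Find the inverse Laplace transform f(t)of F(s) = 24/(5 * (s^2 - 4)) 12 * sinh(2 * t)/5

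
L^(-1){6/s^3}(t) 3*t^2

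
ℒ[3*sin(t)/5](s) 3/(5*(s^2 + 1))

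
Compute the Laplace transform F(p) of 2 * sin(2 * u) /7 4/(7 * (p^2 + 4) ) 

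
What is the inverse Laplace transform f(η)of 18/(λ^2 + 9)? 6 * sin(3 * η)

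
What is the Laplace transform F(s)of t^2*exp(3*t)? 2/(s - 3)^3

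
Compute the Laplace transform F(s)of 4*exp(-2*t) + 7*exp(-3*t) 7/(s + 3) + 4/(s + 2)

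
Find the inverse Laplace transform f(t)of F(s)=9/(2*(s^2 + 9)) 3*sin(3*t)/2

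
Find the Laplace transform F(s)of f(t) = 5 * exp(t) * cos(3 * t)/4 5 * (s - 1)/(4 * ((s - 1)^2 + 9))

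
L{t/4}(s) 1/(4*s^2)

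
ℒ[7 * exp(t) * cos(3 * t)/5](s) 7 * (s - 1)/(5 * ((s - 1)^2+9))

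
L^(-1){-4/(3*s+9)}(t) -4*exp(-3*t)/3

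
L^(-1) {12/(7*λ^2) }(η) 12*η/7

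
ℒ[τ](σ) σ^(-2)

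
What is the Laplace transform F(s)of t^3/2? 3/s^4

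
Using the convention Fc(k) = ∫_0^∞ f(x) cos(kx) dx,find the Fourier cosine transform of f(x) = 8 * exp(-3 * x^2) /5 4 * sqrt(3) * sqrt(pi) * exp(-k^2/12) /15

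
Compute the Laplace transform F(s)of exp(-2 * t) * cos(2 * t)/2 (s + 2)/(2 * ((s + 2)^2 + 4))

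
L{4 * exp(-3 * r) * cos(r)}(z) 4 * (z + 3)/((z + 3)^2 + 1)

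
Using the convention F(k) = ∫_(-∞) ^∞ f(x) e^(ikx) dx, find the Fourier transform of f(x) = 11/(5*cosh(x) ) 11*pi/(5*cosh(pi*k/2) ) 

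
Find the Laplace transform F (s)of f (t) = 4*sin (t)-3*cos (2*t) 4/ (s^2 + 1)-3*s/ (s^2 + 4)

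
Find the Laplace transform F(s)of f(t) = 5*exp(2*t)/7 5/(7*(s - 2))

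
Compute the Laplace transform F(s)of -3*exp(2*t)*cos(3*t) 3*(2 - s)/((s - 2)^2+9)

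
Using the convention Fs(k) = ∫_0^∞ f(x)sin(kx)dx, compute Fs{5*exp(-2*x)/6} 5*k/(6*(k^2+4))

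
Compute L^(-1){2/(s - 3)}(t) 2*exp(3*t)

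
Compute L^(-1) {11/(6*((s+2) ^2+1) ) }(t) 11*exp(-2*t)*sin(t) /6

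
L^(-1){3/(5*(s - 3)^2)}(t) 3*t*exp(3*t)/5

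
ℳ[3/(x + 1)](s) 3 * pi * csc(pi * s)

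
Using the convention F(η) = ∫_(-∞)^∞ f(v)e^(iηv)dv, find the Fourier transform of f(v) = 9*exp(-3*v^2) 3*sqrt(3)*sqrt(pi)*exp(-η^2/12)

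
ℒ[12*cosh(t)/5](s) 12*s/(5*(s^2 - 1))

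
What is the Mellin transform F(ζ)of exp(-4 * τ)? gamma(ζ)/4^ζ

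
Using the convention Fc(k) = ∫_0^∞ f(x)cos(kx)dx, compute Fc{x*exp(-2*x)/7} (4 - k^2)/(7*(k^2 + 4)^2)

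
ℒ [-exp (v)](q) -1/ (q - 1)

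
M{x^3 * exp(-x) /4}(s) gamma(s + 3) /4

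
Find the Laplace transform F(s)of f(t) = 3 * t 3/s^2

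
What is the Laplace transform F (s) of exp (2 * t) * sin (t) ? 1/ ( (s - 2) ^2 + 1) 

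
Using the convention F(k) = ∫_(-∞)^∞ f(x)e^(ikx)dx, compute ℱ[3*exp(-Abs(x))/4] 3/(2*(k^2 + 1))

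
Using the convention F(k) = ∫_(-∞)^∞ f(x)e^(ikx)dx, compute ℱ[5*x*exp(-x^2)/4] 5*I*sqrt(pi)*k*exp(-k^2/4)/8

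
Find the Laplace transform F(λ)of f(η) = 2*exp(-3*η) 2/(λ+3)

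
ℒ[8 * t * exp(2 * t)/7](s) 8/(7 * (s - 2)^2)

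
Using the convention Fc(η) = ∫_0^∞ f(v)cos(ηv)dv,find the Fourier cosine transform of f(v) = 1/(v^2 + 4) pi * exp(-2 * η)/4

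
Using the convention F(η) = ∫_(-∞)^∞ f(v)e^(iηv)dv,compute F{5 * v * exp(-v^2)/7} 5 * I * sqrt(pi) * η * exp(-η^2/4)/14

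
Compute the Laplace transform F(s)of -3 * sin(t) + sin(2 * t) 2/(s^2 + 4) - 3/(s^2 + 1)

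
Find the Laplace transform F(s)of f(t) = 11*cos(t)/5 11*s/(5*(s^2 + 1))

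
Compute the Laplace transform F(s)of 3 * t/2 3/(2 * s^2)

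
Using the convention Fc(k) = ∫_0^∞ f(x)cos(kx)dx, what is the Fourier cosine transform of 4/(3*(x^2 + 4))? pi*exp(-2*k)/3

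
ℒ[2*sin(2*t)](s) 4/(s^2 + 4)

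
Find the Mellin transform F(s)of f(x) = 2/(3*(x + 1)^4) gamma(s)*gamma(4 - s)/9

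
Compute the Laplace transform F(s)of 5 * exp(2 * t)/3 5/(3 * (s - 2))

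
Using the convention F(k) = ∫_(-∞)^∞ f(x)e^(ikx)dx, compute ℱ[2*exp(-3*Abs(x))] 12/(k^2+9)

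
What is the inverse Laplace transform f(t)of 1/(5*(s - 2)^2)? t*exp(2*t)/5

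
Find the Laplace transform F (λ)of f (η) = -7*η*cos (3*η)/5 7*(9 - λ^2)/ (5*(λ^2 + 9)^2)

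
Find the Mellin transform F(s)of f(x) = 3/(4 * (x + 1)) 3 * pi * csc(pi * s)/4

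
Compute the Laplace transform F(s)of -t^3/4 -3/(2 * s^4)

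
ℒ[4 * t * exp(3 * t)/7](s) 4/(7 * (s - 3)^2)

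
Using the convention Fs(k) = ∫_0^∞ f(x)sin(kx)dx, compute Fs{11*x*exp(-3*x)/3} 22*k/(k^2 + 9)^2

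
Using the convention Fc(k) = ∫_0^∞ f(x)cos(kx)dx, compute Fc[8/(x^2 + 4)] 2*pi*exp(-2*k)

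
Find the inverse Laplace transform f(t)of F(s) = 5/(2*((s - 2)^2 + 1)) 5*exp(2*t)*sin(t)/2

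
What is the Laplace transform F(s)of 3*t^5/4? 90/s^6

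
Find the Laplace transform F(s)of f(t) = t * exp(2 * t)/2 1/(2 * (s - 2)^2)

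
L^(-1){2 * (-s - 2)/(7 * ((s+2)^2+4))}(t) -2 * exp(-2 * t) * cos(2 * t)/7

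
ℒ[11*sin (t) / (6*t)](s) 11*atan (1/s) /6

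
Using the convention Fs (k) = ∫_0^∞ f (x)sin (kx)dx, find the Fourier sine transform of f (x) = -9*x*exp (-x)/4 -9*k/ (2*(k^2+1)^2)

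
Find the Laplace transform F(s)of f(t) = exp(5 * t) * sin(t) 1/((s - 5)^2 + 1)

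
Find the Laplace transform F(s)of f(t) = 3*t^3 18/s^4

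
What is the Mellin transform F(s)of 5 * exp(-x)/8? 5 * gamma(s)/8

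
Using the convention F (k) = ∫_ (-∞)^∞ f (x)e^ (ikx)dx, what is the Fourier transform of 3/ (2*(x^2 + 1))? 3*pi*exp (-Abs (k))/2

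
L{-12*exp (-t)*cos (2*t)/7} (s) 12*(-s - 1)/ (7*( (s + 1)^2 + 4))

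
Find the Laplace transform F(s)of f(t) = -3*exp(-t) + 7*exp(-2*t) 7/(s + 2) - 3/(s + 1)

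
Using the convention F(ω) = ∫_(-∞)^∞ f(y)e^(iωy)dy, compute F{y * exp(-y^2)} I * sqrt(pi) * ω * exp(-ω^2/4)/2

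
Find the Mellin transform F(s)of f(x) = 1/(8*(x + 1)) pi*csc(pi*s)/8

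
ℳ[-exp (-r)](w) -gamma (w)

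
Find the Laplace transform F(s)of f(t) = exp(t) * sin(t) 1/((s - 1)^2 + 1)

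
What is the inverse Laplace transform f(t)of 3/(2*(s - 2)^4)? t^3*exp(2*t)/4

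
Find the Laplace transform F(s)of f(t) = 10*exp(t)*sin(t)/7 10/(7*((s - 1)^2 + 1))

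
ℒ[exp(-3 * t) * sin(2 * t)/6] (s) 1/(3 * ((s + 3)^2 + 4))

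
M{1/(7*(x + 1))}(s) pi*csc(pi*s)/7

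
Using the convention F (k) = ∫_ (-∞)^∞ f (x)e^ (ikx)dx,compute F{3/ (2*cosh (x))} 3*pi/ (2*cosh (pi*k/2))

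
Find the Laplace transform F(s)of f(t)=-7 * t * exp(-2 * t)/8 -7/(8 * (s + 2)^2)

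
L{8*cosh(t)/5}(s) 8*s/(5*(s^2 - 1))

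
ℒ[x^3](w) 6/w^4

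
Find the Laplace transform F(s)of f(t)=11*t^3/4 33/(2*s^4)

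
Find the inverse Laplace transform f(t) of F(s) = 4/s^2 4*t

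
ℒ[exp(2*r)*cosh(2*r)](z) (z - 2)/(z*(z - 4))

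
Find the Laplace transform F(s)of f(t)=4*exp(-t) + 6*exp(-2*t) 6/(s + 2) + 4/(s + 1)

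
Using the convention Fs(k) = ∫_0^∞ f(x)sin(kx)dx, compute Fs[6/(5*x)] 3*pi/5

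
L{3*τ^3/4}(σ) 9/(2*σ^4)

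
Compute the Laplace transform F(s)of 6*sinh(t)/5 6/(5*(s^2 - 1))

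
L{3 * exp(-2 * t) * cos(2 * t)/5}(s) 3 * (s+2)/(5 * ((s+2)^2+4))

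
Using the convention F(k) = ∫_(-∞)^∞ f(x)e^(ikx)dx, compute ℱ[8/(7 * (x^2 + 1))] 8 * pi * exp(-Abs(k))/7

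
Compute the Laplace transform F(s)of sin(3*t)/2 3/(2*(s^2 + 9))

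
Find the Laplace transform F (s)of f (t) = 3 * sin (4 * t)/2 6/ (s^2 + 16)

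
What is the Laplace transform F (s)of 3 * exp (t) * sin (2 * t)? 6/ ( (s - 1)^2+4)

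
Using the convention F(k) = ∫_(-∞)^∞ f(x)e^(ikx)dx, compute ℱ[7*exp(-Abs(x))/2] 7/(k^2 + 1)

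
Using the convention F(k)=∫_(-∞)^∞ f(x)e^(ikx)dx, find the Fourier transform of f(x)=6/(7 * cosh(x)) 6 * pi/(7 * cosh(pi * k/2))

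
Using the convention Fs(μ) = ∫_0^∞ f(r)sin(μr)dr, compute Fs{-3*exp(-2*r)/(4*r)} -3*atan(μ/2)/4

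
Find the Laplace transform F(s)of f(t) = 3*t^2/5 6/(5*s^3)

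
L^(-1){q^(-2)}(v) v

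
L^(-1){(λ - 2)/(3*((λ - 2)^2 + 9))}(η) exp(2*η)*cos(3*η)/3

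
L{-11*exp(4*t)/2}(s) -11/(2*s - 8)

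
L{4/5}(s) 4/(5 * s)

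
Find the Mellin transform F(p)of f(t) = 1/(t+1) pi * csc(pi * p)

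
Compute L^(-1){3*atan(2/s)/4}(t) 3*sin(2*t)/(4*t)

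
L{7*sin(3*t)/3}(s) 7/(s^2 + 9)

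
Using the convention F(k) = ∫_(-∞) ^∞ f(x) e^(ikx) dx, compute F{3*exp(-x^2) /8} 3*sqrt(pi)*exp(-k^2/4) /8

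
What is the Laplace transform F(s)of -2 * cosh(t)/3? -2 * s/(3 * s^2-3)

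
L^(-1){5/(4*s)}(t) 5/4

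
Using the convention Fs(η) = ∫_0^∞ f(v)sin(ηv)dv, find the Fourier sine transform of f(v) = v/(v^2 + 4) pi*exp(-2*η)/2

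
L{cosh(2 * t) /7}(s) s/(7 * (s^2 - 4) ) 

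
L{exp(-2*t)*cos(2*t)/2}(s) (s+2)/(2*((s+2)^2+4))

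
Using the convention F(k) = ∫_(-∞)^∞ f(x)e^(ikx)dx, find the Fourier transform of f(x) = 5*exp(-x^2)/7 5*sqrt(pi)*exp(-k^2/4)/7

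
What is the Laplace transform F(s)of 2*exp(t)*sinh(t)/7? 2/(7*s*(s - 2))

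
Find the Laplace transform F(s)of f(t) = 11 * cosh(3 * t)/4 11 * s/(4 * (s^2 - 9))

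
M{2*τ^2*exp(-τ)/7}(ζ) 2*gamma(ζ + 2)/7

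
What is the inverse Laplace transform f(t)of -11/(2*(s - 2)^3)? -11*t^2*exp(2*t)/4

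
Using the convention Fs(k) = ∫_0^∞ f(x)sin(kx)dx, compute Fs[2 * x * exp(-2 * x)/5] 8 * k/(5 * (k^2 + 4)^2)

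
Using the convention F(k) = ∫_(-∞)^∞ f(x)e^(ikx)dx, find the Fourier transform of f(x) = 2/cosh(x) 2*pi/cosh(pi*k/2)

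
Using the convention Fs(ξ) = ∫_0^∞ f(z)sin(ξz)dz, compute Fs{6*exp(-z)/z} 6*atan(ξ)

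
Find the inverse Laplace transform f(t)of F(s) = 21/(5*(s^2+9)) 7*sin(3*t)/5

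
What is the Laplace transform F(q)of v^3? 6/q^4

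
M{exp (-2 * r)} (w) gamma (w)/2^w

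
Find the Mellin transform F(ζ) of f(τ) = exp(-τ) gamma(ζ) 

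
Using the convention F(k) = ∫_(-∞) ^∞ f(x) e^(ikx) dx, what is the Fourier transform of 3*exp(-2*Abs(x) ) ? 12/(k^2 + 4) 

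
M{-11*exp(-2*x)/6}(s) -11*gamma(s)/(6*2^s)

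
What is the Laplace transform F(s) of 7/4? 7/(4*s) 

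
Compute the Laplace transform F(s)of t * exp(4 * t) (s - 4)^(-2)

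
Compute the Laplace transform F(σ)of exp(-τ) 1/(σ + 1)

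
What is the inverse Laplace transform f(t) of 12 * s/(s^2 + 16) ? 12 * cos(4 * t) 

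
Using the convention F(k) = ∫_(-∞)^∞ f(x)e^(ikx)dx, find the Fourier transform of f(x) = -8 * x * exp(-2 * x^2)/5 -sqrt(2) * I * sqrt(pi) * k * exp(-k^2/8)/5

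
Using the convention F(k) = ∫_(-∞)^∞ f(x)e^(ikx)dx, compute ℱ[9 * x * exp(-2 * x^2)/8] 9 * sqrt(2) * I * sqrt(pi) * k * exp(-k^2/8)/64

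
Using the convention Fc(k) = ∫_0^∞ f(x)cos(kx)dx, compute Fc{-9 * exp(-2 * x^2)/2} -9 * sqrt(2) * sqrt(pi) * exp(-k^2/8)/8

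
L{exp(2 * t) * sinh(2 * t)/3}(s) 2/(3 * s * (s - 4))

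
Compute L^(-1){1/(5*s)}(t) 1/5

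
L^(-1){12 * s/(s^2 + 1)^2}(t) 6 * t * sin(t)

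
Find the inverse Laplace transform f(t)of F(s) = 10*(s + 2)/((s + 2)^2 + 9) 10*exp(-2*t)*cos(3*t)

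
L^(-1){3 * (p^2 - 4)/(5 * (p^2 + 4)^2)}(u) 3 * u * cos(2 * u)/5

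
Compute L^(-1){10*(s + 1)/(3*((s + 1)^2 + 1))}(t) 10*exp(-t)*cos(t)/3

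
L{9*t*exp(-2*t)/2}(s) 9/(2*(s + 2)^2)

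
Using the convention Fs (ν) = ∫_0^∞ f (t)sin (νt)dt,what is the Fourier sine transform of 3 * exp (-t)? 3 * ν/ (ν^2 + 1)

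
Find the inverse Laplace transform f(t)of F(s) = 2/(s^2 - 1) 2 * sinh(t)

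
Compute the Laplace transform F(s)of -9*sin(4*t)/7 -36/(7*s^2 + 112)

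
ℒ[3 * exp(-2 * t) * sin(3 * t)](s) 9/((s+2) ^2+9) 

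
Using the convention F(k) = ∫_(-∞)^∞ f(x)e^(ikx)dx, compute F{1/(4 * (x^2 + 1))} pi * exp(-Abs(k))/4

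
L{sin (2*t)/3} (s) 2/ (3*(s^2+4))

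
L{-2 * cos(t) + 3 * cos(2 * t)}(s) 3 * s/(s^2 + 4) - 2 * s/(s^2 + 1)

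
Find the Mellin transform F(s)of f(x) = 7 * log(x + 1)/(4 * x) -7 * pi * csc(pi * s)/(4 * s - 4)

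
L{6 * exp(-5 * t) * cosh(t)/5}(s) 6 * (s + 5)/(5 * ((s + 5)^2 - 1))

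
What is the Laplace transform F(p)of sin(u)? 1/(p^2 + 1)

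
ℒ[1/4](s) 1/(4 * s)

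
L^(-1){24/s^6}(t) t^5/5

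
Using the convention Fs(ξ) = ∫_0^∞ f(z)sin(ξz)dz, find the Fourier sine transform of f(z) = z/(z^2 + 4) pi*exp(-2*ξ)/2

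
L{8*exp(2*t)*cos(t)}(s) 8*(s - 2)/((s - 2)^2 + 1)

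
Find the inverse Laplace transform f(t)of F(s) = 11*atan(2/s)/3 11*sin(2*t)/(3*t)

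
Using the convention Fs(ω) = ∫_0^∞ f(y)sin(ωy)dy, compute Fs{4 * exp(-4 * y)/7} 4 * ω/(7 * (ω^2 + 16))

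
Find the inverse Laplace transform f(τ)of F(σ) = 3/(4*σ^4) τ^3/8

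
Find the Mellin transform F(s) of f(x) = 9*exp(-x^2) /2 9*gamma(s/2) /4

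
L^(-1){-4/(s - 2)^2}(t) -4 * t * exp(2 * t)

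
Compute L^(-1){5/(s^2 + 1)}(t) 5 * sin(t)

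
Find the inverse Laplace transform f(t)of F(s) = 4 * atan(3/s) 4 * sin(3 * t)/t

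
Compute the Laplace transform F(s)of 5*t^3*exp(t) 30/(s - 1)^4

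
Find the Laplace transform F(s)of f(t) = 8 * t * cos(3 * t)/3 8 * (s^2 - 9)/(3 * (s^2 + 9)^2)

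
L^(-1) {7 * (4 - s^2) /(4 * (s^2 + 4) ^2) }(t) -7 * t * cos(2 * t) /4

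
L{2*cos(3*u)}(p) 2*p/(p^2 + 9)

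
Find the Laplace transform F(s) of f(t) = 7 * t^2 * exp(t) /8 7/(4 * (s - 1) ^3) 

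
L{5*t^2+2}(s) 10/s^3+2/s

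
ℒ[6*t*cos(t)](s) 6*(s^2-1)/(s^2 + 1)^2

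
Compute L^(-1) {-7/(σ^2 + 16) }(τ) -7 * sin(4 * τ) /4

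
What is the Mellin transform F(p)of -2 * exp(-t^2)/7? -gamma(p/2)/7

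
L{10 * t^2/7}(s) 20/(7 * s^3)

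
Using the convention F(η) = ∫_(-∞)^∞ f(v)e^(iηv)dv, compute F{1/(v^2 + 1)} pi*exp(-Abs(η))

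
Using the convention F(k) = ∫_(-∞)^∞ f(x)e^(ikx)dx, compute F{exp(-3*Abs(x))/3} 2/(k^2 + 9)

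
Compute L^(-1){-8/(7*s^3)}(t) -4*t^2/7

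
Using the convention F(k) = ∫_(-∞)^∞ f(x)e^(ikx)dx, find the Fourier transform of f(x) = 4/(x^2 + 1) 4*pi*exp(-Abs(k))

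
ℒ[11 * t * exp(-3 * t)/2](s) 11/(2 * (s + 3)^2)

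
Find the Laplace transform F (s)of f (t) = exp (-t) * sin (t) 1/ ( (s + 1)^2 + 1)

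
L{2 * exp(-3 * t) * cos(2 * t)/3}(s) 2 * (s + 3)/(3 * ((s + 3)^2 + 4))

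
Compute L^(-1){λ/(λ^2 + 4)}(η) cos(2*η)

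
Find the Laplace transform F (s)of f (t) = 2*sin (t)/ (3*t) 2*atan (1/s)/3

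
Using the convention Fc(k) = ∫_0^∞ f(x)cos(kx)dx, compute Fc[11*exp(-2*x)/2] 11/(k^2 + 4)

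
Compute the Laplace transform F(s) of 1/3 1/(3*s) 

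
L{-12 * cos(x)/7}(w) -12 * w/(7 * w^2+7)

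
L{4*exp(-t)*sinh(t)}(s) 4/(s*(s+2))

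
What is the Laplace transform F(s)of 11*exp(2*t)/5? 11/(5*(s - 2))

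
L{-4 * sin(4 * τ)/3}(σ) -16/(3 * σ^2 + 48)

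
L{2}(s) 2/s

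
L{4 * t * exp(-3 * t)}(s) 4/(s + 3)^2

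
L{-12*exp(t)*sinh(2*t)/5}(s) -24/(5*(s - 1)^2-20)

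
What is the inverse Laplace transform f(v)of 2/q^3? v^2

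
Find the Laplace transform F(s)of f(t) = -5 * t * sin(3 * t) -30 * s/(s^2 + 9)^2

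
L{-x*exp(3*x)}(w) -1/(w - 3)^2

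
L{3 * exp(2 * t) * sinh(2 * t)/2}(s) 3/(s * (s - 4))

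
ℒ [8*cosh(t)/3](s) 8*s/(3*(s^2 - 1))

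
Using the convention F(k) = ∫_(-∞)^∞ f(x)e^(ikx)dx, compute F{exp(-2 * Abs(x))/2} 2/(k^2+4)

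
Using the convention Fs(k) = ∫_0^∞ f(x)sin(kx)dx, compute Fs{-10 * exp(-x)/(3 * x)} -10 * atan(k)/3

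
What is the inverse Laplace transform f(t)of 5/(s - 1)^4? 5 * t^3 * exp(t)/6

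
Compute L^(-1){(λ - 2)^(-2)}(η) η*exp(2*η)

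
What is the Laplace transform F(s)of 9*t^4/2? 108/s^5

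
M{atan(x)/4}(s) -pi*sec(pi*s/2)/(8*s)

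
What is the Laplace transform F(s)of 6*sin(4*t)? 24/(s^2 + 16)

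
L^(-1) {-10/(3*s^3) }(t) -5*t^2/3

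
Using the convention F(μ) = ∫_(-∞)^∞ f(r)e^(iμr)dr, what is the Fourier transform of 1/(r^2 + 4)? pi*exp(-2*Abs(μ))/2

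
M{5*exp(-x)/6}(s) 5*gamma(s)/6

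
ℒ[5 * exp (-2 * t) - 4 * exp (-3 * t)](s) 5/ (s + 2) - 4/ (s + 3)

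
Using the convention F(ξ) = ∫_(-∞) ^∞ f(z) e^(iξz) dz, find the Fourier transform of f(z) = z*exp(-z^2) I*sqrt(pi)*ξ*exp(-ξ^2/4) /2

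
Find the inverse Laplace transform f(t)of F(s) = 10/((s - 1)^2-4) 5 * exp(t) * sinh(2 * t)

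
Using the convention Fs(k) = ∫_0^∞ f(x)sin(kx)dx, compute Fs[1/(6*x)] pi/12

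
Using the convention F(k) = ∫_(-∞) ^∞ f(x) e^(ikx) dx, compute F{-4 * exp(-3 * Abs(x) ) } -24/(k^2 + 9) 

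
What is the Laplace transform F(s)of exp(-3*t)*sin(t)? 1/((s + 3)^2 + 1)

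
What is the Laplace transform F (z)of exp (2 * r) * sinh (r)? 1/ ( (z - 2)^2 - 1)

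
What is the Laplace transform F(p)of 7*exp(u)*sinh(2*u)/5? 14/(5*((p - 1)^2 - 4))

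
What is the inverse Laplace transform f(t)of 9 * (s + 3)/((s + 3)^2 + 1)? 9 * exp(-3 * t) * cos(t)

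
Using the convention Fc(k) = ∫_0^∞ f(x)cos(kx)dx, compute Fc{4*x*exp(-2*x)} 4*(4 - k^2)/(k^2 + 4)^2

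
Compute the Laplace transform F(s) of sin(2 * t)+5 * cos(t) 5 * s/(s^2+1)+2/(s^2+4) 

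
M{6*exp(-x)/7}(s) 6*gamma(s)/7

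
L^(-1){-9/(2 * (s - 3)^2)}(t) -9 * t * exp(3 * t)/2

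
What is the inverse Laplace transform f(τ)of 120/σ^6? τ^5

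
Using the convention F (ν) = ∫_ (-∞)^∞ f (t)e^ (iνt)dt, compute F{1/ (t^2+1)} pi*exp (-Abs (ν))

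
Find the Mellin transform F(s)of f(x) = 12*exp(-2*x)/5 12*gamma(s)/(5*2^s)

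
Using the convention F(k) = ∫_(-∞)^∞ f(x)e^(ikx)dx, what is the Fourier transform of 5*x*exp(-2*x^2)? 5*sqrt(2)*I*sqrt(pi)*k*exp(-k^2/8)/8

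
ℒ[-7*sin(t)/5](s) -7/(5*s^2 + 5)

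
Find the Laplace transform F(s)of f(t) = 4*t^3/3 8/s^4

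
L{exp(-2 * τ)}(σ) 1/(σ + 2)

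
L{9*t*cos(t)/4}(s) 9*(s^2-1)/(4*(s^2 + 1)^2)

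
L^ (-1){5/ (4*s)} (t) 5/4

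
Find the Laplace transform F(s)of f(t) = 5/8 5/(8*s)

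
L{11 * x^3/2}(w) 33/w^4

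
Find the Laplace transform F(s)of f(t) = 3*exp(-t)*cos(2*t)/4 3*(s + 1)/(4*((s + 1)^2 + 4))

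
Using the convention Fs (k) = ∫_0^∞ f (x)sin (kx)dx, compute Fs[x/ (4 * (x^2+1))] pi * exp (-k)/8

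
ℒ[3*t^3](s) 18/s^4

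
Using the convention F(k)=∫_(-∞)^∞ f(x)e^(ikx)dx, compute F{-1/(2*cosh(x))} -pi/(2*cosh(pi*k/2))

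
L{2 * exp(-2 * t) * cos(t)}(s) 2 * (s + 2)/((s + 2)^2 + 1)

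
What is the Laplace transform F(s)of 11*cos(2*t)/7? 11*s/(7*(s^2 + 4))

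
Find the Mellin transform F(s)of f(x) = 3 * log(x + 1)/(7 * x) -3 * pi * csc(pi * s)/(7 * s - 7)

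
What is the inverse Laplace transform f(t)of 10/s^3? 5*t^2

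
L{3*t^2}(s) 6/s^3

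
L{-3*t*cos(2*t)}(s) 3*(4 - s^2)/(s^2 + 4)^2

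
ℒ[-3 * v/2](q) -3/(2 * q^2)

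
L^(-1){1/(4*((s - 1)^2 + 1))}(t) exp(t)*sin(t)/4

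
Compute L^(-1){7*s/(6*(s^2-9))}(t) 7*cosh(3*t)/6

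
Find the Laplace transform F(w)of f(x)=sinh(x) 1/(w^2-1)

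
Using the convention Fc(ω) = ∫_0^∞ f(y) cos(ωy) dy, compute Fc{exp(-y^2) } sqrt(pi) * exp(-ω^2/4) /2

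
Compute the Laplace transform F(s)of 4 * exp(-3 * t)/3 4/(3 * (s + 3))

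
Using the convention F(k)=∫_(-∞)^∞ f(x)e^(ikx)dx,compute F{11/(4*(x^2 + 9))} 11*pi*exp(-3*Abs(k))/12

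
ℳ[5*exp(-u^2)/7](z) 5*gamma(z/2)/14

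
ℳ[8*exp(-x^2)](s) 4*gamma(s/2)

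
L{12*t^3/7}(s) 72/(7*s^4)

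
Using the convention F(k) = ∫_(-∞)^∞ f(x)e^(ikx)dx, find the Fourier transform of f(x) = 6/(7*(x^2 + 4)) 3*pi*exp(-2*Abs(k))/7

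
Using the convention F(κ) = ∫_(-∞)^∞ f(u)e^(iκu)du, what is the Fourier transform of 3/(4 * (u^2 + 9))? pi * exp(-3 * Abs(κ))/4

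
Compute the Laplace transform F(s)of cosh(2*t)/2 s/(2*(s^2 - 4))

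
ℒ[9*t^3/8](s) 27/(4*s^4)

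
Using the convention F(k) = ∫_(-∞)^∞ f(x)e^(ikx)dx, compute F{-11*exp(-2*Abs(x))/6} -22/(3*k^2+12)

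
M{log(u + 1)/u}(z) -pi*csc(pi*z)/(z - 1)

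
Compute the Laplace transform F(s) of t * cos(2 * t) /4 (s^2 - 4) /(4 * (s^2 + 4) ^2) 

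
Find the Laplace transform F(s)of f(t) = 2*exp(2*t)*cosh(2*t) 2*(s - 2)/(s*(s - 4))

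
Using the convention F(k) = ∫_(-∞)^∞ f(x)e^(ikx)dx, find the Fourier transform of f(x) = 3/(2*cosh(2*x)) 3*pi/(4*cosh(pi*k/4))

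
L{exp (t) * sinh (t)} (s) 1/ (s * (s - 2))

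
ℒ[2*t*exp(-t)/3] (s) 2/(3*(s + 1)^2)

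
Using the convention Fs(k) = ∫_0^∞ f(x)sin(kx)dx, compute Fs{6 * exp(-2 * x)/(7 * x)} 6 * atan(k/2)/7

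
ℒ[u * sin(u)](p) 2 * p/(p^2 + 1)^2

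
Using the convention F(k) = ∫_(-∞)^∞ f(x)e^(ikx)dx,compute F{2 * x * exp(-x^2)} I * sqrt(pi) * k * exp(-k^2/4)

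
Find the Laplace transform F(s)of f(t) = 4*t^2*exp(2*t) 8/(s - 2)^3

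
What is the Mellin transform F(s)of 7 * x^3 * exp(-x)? 7 * gamma(s + 3)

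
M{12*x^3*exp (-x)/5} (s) 12*gamma (s+3)/5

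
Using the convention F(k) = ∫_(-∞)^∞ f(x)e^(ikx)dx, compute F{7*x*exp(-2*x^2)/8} 7*sqrt(2)*I*sqrt(pi)*k*exp(-k^2/8)/64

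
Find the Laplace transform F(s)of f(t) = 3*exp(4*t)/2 3/(2*(s - 4))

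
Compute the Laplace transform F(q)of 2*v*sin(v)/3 4*q/(3*(q^2 + 1)^2)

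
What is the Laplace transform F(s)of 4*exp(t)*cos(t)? 4*(s - 1)/((s - 1)^2 + 1)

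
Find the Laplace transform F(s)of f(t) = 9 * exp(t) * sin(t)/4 9/(4 * ((s - 1)^2+1))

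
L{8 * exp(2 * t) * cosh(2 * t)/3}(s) 8 * (s - 2)/(3 * s * (s - 4))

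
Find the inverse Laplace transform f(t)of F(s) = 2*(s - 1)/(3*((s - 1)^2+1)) 2*exp(t)*cos(t)/3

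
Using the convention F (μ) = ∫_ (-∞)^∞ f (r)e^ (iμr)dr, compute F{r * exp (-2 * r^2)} sqrt (2) * I * sqrt (pi) * μ * exp (-μ^2/8)/8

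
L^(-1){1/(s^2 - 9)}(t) sinh(3*t)/3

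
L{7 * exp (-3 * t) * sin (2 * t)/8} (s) 7/ (4 * ( (s + 3)^2 + 4))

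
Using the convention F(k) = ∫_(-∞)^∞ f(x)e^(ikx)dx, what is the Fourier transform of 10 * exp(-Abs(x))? 20/(k^2 + 1)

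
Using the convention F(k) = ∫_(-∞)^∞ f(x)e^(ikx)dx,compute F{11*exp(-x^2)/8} 11*sqrt(pi)*exp(-k^2/4)/8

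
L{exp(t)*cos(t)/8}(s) (s - 1)/(8*((s - 1)^2 + 1))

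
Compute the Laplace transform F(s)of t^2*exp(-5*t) 2/(s + 5)^3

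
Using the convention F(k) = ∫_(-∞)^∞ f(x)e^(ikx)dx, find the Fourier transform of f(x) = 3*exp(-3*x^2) sqrt(3)*sqrt(pi)*exp(-k^2/12)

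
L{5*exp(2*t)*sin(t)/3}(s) 5/(3*((s - 2)^2 + 1))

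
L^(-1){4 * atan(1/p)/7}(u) 4 * sin(u)/(7 * u)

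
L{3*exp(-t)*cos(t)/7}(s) 3*(s + 1)/(7*((s + 1)^2 + 1))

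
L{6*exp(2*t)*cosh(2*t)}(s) 6*(s - 2)/(s*(s - 4))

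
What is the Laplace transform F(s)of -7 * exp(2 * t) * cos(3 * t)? 7 * (2 - s)/((s - 2)^2 + 9)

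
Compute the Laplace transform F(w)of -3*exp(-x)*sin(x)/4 -3/(4*(w + 1)^2 + 4)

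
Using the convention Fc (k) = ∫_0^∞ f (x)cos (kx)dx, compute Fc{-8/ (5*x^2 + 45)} -4*pi*exp (-3*k)/15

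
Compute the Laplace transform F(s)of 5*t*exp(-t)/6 5/(6*(s + 1)^2)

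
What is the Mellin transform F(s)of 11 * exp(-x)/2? 11 * gamma(s)/2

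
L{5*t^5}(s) 600/s^6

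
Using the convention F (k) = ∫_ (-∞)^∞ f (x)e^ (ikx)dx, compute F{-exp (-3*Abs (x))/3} -2/ (k^2 + 9)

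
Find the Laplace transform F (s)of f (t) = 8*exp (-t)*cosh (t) 8*(s + 1)/ (s*(s + 2))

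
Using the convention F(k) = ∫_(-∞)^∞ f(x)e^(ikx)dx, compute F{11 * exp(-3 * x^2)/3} 11 * sqrt(3) * sqrt(pi) * exp(-k^2/12)/9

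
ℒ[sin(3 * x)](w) 3/(w^2 + 9)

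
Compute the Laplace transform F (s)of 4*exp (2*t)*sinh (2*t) 8/ (s*(s - 4))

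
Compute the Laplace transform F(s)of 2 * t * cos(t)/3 2 * (s^2 - 1)/(3 * (s^2 + 1)^2)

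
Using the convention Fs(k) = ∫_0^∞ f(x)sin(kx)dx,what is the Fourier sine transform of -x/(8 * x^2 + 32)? -pi * exp(-2 * k)/16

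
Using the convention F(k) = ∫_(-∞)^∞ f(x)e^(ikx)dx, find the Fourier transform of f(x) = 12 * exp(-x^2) 12 * sqrt(pi) * exp(-k^2/4)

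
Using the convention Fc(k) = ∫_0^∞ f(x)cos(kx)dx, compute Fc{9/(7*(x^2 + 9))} 3*pi*exp(-3*k)/14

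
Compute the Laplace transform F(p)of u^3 6/p^4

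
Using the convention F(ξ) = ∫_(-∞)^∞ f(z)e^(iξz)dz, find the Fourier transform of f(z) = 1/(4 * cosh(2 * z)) pi/(8 * cosh(pi * ξ/4))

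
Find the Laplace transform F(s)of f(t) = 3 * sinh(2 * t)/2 3/(s^2 - 4)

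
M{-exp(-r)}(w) -gamma(w)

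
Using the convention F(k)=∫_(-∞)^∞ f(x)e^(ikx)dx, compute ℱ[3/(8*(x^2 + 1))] 3*pi*exp(-Abs(k))/8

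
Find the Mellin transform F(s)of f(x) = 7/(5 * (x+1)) 7 * pi * csc(pi * s)/5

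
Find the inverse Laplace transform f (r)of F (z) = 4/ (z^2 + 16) sin (4 * r)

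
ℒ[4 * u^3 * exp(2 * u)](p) 24/(p - 2) ^4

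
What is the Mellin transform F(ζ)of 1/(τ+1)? pi*csc(pi*ζ)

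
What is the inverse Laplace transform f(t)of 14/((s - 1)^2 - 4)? 7*exp(t)*sinh(2*t)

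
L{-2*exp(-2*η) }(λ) -2/(λ + 2) 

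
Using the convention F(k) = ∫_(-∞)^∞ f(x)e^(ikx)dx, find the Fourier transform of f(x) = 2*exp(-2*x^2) sqrt(2)*sqrt(pi)*exp(-k^2/8)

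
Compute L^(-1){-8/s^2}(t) -8 * t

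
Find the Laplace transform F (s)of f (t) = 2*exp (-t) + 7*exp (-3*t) 7/ (s + 3) + 2/ (s + 1)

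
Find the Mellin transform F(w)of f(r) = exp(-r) gamma(w)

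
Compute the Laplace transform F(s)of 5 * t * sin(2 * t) 20 * s/(s^2 + 4)^2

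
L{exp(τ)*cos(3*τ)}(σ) (σ - 1)/((σ - 1)^2 + 9)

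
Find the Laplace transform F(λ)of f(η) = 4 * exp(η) 4/(λ - 1)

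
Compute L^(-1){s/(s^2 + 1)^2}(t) t * sin(t)/2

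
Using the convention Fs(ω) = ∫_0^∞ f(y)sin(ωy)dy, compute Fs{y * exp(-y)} 2 * ω/(ω^2 + 1)^2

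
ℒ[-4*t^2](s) -8/s^3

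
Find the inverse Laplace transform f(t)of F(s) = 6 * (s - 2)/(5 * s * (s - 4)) 6 * exp(2 * t) * cosh(2 * t)/5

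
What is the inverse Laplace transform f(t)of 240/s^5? 10*t^4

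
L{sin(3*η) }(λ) 3/(λ^2 + 9) 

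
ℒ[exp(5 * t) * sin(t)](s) 1/((s - 5)^2 + 1)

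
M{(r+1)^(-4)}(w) gamma(w)*gamma(4 - w)/6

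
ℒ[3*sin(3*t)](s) 9/(s^2 + 9)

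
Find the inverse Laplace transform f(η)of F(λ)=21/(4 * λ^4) 7 * η^3/8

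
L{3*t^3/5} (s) 18/ (5*s^4)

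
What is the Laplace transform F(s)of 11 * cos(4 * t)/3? 11 * s/(3 * (s^2 + 16))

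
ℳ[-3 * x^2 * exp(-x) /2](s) -3 * gamma(s + 2) /2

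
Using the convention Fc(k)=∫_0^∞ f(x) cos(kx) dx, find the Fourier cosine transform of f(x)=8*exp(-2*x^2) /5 2*sqrt(2)*sqrt(pi)*exp(-k^2/8) /5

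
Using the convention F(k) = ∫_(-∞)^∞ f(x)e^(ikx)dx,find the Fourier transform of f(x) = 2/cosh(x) 2 * pi/cosh(pi * k/2)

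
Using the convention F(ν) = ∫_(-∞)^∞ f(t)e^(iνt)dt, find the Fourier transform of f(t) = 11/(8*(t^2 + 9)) 11*pi*exp(-3*Abs(ν))/24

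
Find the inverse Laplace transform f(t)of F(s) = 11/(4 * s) 11/4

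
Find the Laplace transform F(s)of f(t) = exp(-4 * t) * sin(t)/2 1/(2 * ((s + 4)^2 + 1))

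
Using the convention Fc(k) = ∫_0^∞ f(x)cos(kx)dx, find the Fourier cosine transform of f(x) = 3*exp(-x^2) 3*sqrt(pi)*exp(-k^2/4)/2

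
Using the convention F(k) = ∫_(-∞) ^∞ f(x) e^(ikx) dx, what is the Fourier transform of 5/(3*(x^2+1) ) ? 5*pi*exp(-Abs(k) ) /3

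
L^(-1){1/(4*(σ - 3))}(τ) exp(3*τ)/4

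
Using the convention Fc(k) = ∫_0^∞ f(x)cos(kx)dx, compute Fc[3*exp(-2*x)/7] 6/(7*(k^2 + 4))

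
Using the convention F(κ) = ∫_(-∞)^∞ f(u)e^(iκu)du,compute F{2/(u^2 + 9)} 2*pi*exp(-3*Abs(κ))/3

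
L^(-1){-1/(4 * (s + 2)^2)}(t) -t * exp(-2 * t)/4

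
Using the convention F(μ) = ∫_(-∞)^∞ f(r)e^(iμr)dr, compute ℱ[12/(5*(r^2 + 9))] 4*pi*exp(-3*Abs(μ))/5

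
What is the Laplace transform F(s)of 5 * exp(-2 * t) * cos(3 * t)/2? 5 * (s+2)/(2 * ((s+2)^2+9))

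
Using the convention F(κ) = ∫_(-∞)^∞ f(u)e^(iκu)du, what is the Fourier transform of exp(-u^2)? sqrt(pi)*exp(-κ^2/4)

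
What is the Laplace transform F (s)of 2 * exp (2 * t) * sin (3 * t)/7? 6/ (7 * ( (s - 2)^2 + 9))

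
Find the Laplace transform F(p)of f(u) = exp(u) 1/(p - 1)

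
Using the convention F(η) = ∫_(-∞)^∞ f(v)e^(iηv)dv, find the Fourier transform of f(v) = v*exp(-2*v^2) sqrt(2)*I*sqrt(pi)*η*exp(-η^2/8)/8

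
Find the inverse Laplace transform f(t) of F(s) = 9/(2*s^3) 9*t^2/4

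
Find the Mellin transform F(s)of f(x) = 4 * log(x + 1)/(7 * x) -4 * pi * csc(pi * s)/(7 * s - 7)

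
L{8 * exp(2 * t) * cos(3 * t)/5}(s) 8 * (s - 2)/(5 * ((s - 2)^2 + 9))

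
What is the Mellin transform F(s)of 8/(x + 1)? 8 * pi * csc(pi * s)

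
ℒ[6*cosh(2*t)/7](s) 6*s/(7*(s^2 - 4))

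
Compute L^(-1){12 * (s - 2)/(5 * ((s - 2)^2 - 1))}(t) 12 * exp(2 * t) * cosh(t)/5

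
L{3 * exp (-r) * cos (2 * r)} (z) 3 * (z + 1)/ ( (z + 1)^2 + 4)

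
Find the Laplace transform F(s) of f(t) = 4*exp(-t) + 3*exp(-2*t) 3/(s + 2) + 4/(s + 1) 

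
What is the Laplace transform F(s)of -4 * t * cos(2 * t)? 4 * (4 - s^2)/(s^2 + 4)^2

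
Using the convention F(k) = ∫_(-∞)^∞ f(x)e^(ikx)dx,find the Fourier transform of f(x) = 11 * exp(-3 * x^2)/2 11 * sqrt(3) * sqrt(pi) * exp(-k^2/12)/6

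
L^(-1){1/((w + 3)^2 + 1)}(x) exp(-3 * x) * sin(x)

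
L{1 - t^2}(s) 1/s - 2/s^3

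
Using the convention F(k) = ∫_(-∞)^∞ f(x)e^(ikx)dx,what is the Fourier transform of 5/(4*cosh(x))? 5*pi/(4*cosh(pi*k/2))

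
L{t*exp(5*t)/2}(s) 1/(2*(s - 5)^2)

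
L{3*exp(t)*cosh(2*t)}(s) 3*(s - 1)/((s - 1)^2 - 4)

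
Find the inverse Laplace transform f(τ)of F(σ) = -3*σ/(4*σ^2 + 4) -3*cos(τ)/4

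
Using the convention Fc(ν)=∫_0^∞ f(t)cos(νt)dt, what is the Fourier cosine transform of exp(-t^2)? sqrt(pi)*exp(-ν^2/4)/2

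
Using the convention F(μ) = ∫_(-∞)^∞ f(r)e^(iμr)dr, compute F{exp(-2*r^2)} sqrt(2)*sqrt(pi)*exp(-μ^2/8)/2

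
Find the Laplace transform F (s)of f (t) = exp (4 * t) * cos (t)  (s - 4)/ ( (s - 4)^2 + 1)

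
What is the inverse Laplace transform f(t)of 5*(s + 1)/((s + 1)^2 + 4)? 5*exp(-t)*cos(2*t)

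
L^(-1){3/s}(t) 3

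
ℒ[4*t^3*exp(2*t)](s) 24/(s - 2)^4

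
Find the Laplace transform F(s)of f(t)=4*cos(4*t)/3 4*s/(3*(s^2 + 16))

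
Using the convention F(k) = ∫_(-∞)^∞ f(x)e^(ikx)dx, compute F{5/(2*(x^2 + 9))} 5*pi*exp(-3*Abs(k))/6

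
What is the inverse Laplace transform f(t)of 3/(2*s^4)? t^3/4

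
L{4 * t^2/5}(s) 8/(5 * s^3) 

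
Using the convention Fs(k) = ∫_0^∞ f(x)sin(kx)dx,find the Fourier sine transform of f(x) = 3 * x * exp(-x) 6 * k/(k^2 + 1)^2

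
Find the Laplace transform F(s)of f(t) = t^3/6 s^(-4)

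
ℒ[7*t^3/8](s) 21/(4*s^4)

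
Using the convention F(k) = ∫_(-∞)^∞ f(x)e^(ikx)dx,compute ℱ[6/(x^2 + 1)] 6*pi*exp(-Abs(k))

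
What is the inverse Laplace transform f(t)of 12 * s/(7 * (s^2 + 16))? 12 * cos(4 * t)/7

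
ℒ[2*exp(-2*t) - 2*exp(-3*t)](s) 2/(s + 2) - 2/(s + 3)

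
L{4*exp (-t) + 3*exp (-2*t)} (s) 3/ (s + 2) + 4/ (s + 1)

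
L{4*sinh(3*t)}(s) 12/(s^2 - 9)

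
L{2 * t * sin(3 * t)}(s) 12 * s/(s^2 + 9)^2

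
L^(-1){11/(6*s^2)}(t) 11*t/6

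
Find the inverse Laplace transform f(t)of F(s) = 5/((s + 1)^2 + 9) 5*exp(-t)*sin(3*t)/3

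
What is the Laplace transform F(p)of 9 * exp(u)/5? 9/(5 * (p - 1))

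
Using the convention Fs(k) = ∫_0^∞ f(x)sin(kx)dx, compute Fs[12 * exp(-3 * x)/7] 12 * k/(7 * (k^2+9))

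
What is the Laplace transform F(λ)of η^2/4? 1/(2 * λ^3)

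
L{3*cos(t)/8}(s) 3*s/(8*(s^2+1))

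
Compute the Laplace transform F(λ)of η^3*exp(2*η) 6/(λ - 2)^4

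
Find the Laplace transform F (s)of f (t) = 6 6/s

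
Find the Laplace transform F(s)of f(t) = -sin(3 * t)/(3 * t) -atan(3/s)/3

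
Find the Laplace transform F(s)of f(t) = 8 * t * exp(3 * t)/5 8/(5 * (s - 3)^2)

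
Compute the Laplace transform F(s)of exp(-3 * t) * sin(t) 1/((s + 3)^2 + 1)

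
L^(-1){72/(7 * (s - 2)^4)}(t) 12 * t^3 * exp(2 * t)/7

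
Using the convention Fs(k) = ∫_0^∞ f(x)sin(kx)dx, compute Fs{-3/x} -3*pi/2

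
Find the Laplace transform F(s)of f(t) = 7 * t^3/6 7/s^4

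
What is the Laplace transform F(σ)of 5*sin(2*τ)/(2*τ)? 5*atan(2/σ)/2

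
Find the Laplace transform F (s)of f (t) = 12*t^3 72/s^4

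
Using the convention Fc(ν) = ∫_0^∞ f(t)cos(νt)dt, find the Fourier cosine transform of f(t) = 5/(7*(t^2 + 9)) 5*pi*exp(-3*ν)/42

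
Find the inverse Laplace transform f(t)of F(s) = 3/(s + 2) 3 * exp(-2 * t)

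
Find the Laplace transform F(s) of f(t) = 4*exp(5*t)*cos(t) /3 4*(s - 5) /(3*((s - 5) ^2+1) ) 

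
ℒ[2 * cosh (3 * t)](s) 2 * s/ (s^2 - 9)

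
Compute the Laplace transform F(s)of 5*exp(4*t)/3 5/(3*(s - 4))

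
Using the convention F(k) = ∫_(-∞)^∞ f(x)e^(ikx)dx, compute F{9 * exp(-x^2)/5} 9 * sqrt(pi) * exp(-k^2/4)/5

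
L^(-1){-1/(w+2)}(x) -exp(-2 * x)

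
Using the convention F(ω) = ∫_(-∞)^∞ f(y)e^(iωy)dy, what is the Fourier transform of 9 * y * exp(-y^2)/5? 9 * I * sqrt(pi) * ω * exp(-ω^2/4)/10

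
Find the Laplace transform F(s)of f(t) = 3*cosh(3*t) 3*s/(s^2 - 9)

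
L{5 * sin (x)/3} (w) 5/ (3 * (w^2 + 1))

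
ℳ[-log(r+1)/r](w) pi * csc(pi * w)/(w - 1)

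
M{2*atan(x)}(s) -pi*sec(pi*s/2)/s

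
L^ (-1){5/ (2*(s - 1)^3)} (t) 5*t^2*exp (t)/4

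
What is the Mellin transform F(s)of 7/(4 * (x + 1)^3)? 7 * pi * (s - 2) * (s - 1)/(8 * sin(pi * s))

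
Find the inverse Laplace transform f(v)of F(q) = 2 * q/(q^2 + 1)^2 v * sin(v)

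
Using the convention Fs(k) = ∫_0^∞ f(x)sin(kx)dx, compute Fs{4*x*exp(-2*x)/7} 16*k/(7*(k^2 + 4)^2)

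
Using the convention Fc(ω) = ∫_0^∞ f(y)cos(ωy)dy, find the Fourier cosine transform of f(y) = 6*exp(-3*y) 18/(ω^2 + 9)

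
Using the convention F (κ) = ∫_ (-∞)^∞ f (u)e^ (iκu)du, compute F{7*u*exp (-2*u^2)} 7*sqrt (2)*I*sqrt (pi)*κ*exp (-κ^2/8)/8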